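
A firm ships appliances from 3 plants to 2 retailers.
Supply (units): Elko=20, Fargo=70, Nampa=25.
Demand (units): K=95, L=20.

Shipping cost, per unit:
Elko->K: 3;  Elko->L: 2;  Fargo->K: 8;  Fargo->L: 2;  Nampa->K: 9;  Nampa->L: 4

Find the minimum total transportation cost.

Optimal allocation:
  Elko→K: 20 × 3 = 60
  Fargo→K: 50 × 8 = 400
  Fargo→L: 20 × 2 = 40
  Nampa→K: 25 × 9 = 225
Total = 60 + 400 + 40 + 225 = 725.
(Supply check: Elko ships 20; Fargo ships 70; Nampa ships 25.)

725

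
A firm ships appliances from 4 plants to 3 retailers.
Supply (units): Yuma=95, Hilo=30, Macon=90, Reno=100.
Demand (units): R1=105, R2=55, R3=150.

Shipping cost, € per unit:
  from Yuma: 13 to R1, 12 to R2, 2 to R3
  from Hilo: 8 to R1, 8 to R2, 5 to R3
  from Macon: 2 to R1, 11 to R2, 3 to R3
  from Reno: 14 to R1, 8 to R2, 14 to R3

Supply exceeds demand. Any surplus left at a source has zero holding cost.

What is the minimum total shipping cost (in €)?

Optimal allocation:
  Yuma->R3: 95 × €2 = €190
  Hilo->R3: 30 × €5 = €150
  Macon->R1: 90 × €2 = €180
  Reno->R1: 15 × €14 = €210
  Reno->R2: 55 × €8 = €440
  Reno->R3: 25 × €14 = €350
Total = 190 + 150 + 180 + 210 + 440 + 350 = €1520.
(Supply check: Yuma ships 95; Hilo ships 30; Macon ships 90; Reno ships 95.)

1520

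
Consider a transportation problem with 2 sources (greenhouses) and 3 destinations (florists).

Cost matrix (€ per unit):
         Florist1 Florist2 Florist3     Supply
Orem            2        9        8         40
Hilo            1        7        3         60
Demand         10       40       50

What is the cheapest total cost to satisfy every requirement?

An optimal shipping plan:
  Orem->Florist1: 10 × €2 = €20
  Orem->Florist2: 30 × €9 = €270
  Hilo->Florist2: 10 × €7 = €70
  Hilo->Florist3: 50 × €3 = €150
Total = 20 + 270 + 70 + 150 = €510.
(Supply check: Orem ships 40; Hilo ships 60.)

510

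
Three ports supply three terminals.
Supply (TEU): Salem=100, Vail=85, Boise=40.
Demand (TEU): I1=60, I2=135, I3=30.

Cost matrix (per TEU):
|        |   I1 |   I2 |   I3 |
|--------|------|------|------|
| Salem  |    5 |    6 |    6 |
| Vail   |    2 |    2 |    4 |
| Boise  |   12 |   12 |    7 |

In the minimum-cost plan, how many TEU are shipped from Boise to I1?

0

Solving gives:
  Salem→I1: 60 × 5 = 300
  Salem→I2: 40 × 6 = 240
  Vail→I2: 85 × 2 = 170
  Boise→I2: 10 × 12 = 120
  Boise→I3: 30 × 7 = 210
Total cost = 1040.
The route Boise→I1 is not used.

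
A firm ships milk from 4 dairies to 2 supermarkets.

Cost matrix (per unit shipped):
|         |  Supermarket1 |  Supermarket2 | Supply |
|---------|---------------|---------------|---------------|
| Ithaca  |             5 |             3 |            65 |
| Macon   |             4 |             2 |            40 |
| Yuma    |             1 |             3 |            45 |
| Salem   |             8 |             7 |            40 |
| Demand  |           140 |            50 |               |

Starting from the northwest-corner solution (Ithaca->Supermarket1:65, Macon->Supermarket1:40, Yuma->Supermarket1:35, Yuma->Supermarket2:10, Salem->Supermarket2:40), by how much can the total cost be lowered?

Current plan cost = 65·5 + 40·4 + 35·1 + 10·3 + 40·7 = 830.
Optimal plan:
  Ithaca->Supermarket1: 15 × 5 = 75
  Ithaca->Supermarket2: 50 × 3 = 150
  Macon->Supermarket1: 40 × 4 = 160
  Yuma->Supermarket1: 45 × 1 = 45
  Salem->Supermarket1: 40 × 8 = 320
Optimal cost = 750.
Saving = 830 − 750 = 80.

80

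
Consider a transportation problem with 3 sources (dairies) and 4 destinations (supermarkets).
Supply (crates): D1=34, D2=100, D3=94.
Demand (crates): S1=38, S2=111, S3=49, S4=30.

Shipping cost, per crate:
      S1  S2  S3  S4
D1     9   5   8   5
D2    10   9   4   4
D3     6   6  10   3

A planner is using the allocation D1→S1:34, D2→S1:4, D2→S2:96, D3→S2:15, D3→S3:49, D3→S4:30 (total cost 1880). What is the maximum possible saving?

641

Current plan cost = 34·9 + 4·10 + 96·9 + 15·6 + 49·10 + 30·3 = 1880.
Optimal plan:
  D1–S2: 34 × 5 = 170
  D2–S2: 21 × 9 = 189
  D2–S3: 49 × 4 = 196
  D2–S4: 30 × 4 = 120
  D3–S1: 38 × 6 = 228
  D3–S2: 56 × 6 = 336
Optimal cost = 1239.
Saving = 1880 − 1239 = 641.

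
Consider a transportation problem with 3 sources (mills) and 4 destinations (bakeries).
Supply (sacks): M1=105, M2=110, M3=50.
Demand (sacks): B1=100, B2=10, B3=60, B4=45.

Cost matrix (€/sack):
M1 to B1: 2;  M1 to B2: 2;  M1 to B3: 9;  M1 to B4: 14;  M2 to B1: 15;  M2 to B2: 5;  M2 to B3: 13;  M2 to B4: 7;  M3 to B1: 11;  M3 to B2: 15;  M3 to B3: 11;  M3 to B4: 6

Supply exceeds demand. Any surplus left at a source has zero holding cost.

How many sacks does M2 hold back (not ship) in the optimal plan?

50

Minimum-cost shipments:
  M1–B1: 100 sacks
  M1–B3: 5 sacks
  M2–B2: 10 sacks
  M2–B3: 5 sacks
  M2–B4: 45 sacks
  M3–B3: 50 sacks
Total cost = €1225.
M2 ships 60 of its 110, leaving 50.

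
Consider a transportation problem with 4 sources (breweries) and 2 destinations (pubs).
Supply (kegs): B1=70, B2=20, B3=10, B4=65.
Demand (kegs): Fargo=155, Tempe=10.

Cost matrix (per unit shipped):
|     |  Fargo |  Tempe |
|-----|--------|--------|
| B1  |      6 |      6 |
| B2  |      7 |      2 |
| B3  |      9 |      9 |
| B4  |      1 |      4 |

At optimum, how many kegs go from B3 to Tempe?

Solving gives:
  B1–Fargo: 70 × 6 = 420
  B2–Fargo: 10 × 7 = 70
  B2–Tempe: 10 × 2 = 20
  B3–Fargo: 10 × 9 = 90
  B4–Fargo: 65 × 1 = 65
Total cost = 665.
The route B3→Tempe is not used.

0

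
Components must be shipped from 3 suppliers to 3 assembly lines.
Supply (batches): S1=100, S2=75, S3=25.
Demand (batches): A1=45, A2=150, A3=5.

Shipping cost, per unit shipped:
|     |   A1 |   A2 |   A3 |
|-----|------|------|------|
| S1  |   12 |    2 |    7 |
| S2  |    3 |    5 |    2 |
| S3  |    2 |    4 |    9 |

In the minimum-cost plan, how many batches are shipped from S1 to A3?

0

Optimal shipments:
  S1 to A2: 100 × 2 = 200
  S2 to A1: 45 × 3 = 135
  S2 to A2: 25 × 5 = 125
  S2 to A3: 5 × 2 = 10
  S3 to A2: 25 × 4 = 100
Total cost = 570.
The route S1→A3 is not used.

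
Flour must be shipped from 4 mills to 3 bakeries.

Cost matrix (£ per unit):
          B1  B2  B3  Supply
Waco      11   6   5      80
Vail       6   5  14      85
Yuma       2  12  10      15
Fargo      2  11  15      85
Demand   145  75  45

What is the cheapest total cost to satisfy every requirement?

1105

Optimal allocation:
  Waco→B2: 35 × £6 = £210
  Waco→B3: 45 × £5 = £225
  Vail→B1: 45 × £6 = £270
  Vail→B2: 40 × £5 = £200
  Yuma→B1: 15 × £2 = £30
  Fargo→B1: 85 × £2 = £170
Total = 210 + 225 + 270 + 200 + 30 + 170 = £1105.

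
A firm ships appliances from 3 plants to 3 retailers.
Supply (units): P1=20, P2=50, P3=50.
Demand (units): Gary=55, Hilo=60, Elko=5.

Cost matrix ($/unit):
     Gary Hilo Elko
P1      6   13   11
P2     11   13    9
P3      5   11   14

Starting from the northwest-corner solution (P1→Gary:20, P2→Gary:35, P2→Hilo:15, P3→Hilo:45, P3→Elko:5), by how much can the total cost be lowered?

Current plan cost = 20·6 + 35·11 + 15·13 + 45·11 + 5·14 = $1265.
Optimal plan:
  P1->Gary: 20 × $6 = $120
  P2->Hilo: 45 × $13 = $585
  P2->Elko: 5 × $9 = $45
  P3->Gary: 35 × $5 = $175
  P3->Hilo: 15 × $11 = $165
Optimal cost = $1090.
Saving = 1265 − 1090 = $175.

175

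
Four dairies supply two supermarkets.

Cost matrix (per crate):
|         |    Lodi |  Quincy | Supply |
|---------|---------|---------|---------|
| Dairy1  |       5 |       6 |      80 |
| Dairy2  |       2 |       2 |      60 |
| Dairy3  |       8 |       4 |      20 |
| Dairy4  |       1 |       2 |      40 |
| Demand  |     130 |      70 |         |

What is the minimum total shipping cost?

Optimal allocation:
  Dairy1->Lodi: 80 × 5 = 400
  Dairy2->Lodi: 10 × 2 = 20
  Dairy2->Quincy: 50 × 2 = 100
  Dairy3->Quincy: 20 × 4 = 80
  Dairy4->Lodi: 40 × 1 = 40
Total = 400 + 20 + 100 + 80 + 40 = 640.

640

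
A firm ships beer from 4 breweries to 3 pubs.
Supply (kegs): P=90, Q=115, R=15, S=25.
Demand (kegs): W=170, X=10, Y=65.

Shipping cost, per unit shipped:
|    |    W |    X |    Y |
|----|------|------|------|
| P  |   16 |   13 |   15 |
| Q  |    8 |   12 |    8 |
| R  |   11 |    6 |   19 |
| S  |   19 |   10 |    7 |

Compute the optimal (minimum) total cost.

2610

One minimum-cost allocation:
  P→W: 50 × 16 = 800
  P→Y: 40 × 15 = 600
  Q→W: 115 × 8 = 920
  R→W: 5 × 11 = 55
  R→X: 10 × 6 = 60
  S→Y: 25 × 7 = 175
Total = 800 + 600 + 920 + 55 + 60 + 175 = 2610.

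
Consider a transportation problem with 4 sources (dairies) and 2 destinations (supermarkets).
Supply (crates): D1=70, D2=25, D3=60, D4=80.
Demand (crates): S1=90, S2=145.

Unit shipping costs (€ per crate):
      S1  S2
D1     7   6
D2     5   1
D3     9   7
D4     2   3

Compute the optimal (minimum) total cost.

One minimum-cost allocation:
  D1->S1: 10 crates
  D1->S2: 60 crates
  D2->S2: 25 crates
  D3->S2: 60 crates
  D4->S1: 80 crates
Total cost = €1035.

1035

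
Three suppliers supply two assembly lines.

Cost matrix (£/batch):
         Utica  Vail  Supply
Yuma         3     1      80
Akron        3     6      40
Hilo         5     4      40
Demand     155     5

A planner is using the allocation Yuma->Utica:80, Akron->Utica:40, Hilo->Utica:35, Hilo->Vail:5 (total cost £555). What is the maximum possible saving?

5

Current plan cost = 80·3 + 40·3 + 35·5 + 5·4 = £555.
Optimal plan:
  Yuma–Utica: 75 batches
  Yuma–Vail: 5 batches
  Akron–Utica: 40 batches
  Hilo–Utica: 40 batches
Optimal cost = £550.
Saving = 555 − 550 = £5.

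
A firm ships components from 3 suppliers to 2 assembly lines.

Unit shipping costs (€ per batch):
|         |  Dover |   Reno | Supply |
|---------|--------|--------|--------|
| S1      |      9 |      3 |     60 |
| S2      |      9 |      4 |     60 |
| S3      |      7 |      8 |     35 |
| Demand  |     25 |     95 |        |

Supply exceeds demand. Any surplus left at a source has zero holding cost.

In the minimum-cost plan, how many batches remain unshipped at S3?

Minimum-cost shipments:
  S1->Reno: 60 × €3 = €180
  S2->Reno: 35 × €4 = €140
  S3->Dover: 25 × €7 = €175
Total cost = €495.
S3 ships 25 of its 35, leaving 10.

10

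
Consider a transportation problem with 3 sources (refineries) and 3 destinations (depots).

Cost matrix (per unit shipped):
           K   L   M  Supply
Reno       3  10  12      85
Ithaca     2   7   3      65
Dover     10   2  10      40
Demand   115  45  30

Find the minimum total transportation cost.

A cheapest plan:
  Reno→K: 85 × 3 = 255
  Ithaca→K: 30 × 2 = 60
  Ithaca→L: 5 × 7 = 35
  Ithaca→M: 30 × 3 = 90
  Dover→L: 40 × 2 = 80
Total = 255 + 60 + 35 + 90 + 80 = 520.

520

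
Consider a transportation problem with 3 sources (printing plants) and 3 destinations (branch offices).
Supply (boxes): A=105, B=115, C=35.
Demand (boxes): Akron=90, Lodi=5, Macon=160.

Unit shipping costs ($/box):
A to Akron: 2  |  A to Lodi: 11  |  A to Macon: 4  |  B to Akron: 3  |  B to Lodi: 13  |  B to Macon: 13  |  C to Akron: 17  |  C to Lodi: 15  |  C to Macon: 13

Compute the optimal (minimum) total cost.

An optimal shipping plan:
  A to Macon: 105 × $4 = $420
  B to Akron: 90 × $3 = $270
  B to Lodi: 5 × $13 = $65
  B to Macon: 20 × $13 = $260
  C to Macon: 35 × $13 = $455
Total = 420 + 270 + 65 + 260 + 455 = $1470.

1470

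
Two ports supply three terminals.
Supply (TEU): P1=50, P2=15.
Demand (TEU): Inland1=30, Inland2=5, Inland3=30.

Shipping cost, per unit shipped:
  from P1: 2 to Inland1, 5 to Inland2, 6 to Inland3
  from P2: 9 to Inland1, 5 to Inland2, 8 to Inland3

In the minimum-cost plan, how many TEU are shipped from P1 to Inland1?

30

Optimal shipments:
  P1–Inland1: 30 × 2 = 60
  P1–Inland3: 20 × 6 = 120
  P2–Inland2: 5 × 5 = 25
  P2–Inland3: 10 × 8 = 80
Total cost = 285.
So P1→Inland1 carries 30 TEU.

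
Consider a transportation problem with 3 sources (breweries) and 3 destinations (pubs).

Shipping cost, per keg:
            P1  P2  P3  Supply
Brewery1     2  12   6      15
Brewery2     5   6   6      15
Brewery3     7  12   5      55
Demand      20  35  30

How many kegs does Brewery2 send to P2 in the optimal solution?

15

Optimal shipments:
  Brewery1->P1: 15 × 2 = 30
  Brewery2->P2: 15 × 6 = 90
  Brewery3->P1: 5 × 7 = 35
  Brewery3->P2: 20 × 12 = 240
  Brewery3->P3: 30 × 5 = 150
Total cost = 545.
So Brewery2→P2 carries 15 kegs.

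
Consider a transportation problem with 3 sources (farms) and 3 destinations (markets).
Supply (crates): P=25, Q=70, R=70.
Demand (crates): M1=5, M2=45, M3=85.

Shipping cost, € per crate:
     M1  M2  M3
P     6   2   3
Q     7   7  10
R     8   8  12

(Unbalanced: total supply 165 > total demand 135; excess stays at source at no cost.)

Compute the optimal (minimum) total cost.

Optimal allocation:
  P to M3: 25 × €3 = €75
  Q to M2: 10 × €7 = €70
  Q to M3: 60 × €10 = €600
  R to M1: 5 × €8 = €40
  R to M2: 35 × €8 = €280
Total = 75 + 70 + 600 + 40 + 280 = €1065.
(Supply check: P ships 25; Q ships 70; R ships 40.)

1065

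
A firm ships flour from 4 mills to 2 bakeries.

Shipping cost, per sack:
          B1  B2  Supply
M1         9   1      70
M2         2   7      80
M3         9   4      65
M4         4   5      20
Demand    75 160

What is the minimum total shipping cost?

615

Optimal allocation:
  M1–B2: 70 sacks
  M2–B1: 75 sacks
  M2–B2: 5 sacks
  M3–B2: 65 sacks
  M4–B2: 20 sacks
Total cost = 615.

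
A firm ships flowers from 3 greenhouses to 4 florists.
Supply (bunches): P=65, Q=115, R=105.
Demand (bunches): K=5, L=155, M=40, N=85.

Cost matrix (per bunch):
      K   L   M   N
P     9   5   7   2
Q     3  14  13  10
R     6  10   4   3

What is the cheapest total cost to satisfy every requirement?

One minimum-cost allocation:
  P–L: 65 bunches
  Q–K: 5 bunches
  Q–L: 90 bunches
  Q–N: 20 bunches
  R–M: 40 bunches
  R–N: 65 bunches
Total cost = 2155.
(Supply check: P ships 65; Q ships 115; R ships 105.)

2155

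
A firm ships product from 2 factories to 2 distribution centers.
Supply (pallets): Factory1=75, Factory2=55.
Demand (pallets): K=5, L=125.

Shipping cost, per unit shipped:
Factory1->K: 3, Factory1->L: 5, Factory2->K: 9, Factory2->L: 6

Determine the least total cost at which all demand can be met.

Optimal allocation:
  Factory1 to K: 5 × 3 = 15
  Factory1 to L: 70 × 5 = 350
  Factory2 to L: 55 × 6 = 330
Total = 15 + 350 + 330 = 695.

695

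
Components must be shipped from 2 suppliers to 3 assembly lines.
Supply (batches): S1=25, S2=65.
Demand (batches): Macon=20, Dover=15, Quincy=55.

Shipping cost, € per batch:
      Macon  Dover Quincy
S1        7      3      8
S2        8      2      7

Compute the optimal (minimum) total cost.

560

One minimum-cost allocation:
  S1 to Macon: 20 batches
  S1 to Quincy: 5 batches
  S2 to Dover: 15 batches
  S2 to Quincy: 50 batches
Total cost = €560.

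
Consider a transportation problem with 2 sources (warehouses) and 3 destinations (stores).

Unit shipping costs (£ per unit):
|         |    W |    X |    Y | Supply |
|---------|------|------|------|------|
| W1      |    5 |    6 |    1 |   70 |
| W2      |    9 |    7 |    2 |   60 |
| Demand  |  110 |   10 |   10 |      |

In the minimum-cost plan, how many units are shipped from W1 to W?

Optimal shipments:
  W1–W: 70 units
  W2–W: 40 units
  W2–X: 10 units
  W2–Y: 10 units
Total cost = £800.
So W1→W carries 70 units.

70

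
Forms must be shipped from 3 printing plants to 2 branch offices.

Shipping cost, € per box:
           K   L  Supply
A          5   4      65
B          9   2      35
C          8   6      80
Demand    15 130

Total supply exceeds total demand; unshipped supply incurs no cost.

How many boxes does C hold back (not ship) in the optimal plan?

35

Minimum-cost shipments:
  A->K: 15 × €5 = €75
  A->L: 50 × €4 = €200
  B->L: 35 × €2 = €70
  C->L: 45 × €6 = €270
Total cost = €615.
C ships 45 of its 80, leaving 35.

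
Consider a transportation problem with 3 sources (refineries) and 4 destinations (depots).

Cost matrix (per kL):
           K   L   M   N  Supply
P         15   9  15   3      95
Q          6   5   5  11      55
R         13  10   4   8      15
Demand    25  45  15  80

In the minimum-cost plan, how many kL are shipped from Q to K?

The minimum-cost plan:
  P→L: 15 kL
  P→N: 80 kL
  Q→K: 25 kL
  Q→L: 30 kL
  R→M: 15 kL
Total cost = 735.
So Q→K carries 25 kL.

25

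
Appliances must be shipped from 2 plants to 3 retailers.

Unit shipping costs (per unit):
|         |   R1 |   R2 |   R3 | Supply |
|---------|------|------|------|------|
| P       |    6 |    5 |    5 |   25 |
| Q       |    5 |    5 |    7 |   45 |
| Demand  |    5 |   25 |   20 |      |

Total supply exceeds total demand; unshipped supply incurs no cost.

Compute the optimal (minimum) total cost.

An optimal shipping plan:
  P→R2: 5 units
  P→R3: 20 units
  Q→R1: 5 units
  Q→R2: 20 units
Total cost = 250.

250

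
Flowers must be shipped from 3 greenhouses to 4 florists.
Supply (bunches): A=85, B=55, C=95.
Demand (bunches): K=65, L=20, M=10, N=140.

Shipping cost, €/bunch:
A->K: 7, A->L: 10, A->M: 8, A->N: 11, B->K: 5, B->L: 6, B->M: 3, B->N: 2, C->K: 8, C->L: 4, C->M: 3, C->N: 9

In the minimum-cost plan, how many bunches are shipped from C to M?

Solving gives:
  A to K: 65 × €7 = €455
  A to N: 20 × €11 = €220
  B to N: 55 × €2 = €110
  C to L: 20 × €4 = €80
  C to M: 10 × €3 = €30
  C to N: 65 × €9 = €585
Total cost = €1480.
So C→M carries 10 bunches.

10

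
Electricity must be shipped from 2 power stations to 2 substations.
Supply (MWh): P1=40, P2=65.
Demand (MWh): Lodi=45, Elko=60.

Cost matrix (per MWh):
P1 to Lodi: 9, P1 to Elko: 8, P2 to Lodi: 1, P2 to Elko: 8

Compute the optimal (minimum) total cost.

525

An optimal shipping plan:
  P1 to Elko: 40 × 8 = 320
  P2 to Lodi: 45 × 1 = 45
  P2 to Elko: 20 × 8 = 160
Total = 320 + 45 + 160 = 525.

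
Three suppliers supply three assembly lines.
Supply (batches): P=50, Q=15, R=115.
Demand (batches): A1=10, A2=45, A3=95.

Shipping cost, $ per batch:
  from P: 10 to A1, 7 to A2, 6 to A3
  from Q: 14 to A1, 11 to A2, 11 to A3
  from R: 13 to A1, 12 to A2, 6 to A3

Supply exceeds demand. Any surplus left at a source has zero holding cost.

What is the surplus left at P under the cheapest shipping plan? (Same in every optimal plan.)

An optimal plan:
  P–A1: 5 × $10 = $50
  P–A2: 45 × $7 = $315
  R–A1: 5 × $13 = $65
  R–A3: 95 × $6 = $570
Total cost = $1000.
P ships 50 of its 50, leaving 0.

0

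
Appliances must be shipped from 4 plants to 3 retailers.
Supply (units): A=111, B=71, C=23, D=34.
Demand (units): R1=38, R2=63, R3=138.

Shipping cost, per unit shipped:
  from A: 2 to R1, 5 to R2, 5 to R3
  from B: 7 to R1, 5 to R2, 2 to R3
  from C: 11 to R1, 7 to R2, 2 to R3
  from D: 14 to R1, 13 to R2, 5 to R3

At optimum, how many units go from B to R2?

0

Optimal shipments:
  A to R1: 38 units
  A to R2: 63 units
  A to R3: 10 units
  B to R3: 71 units
  C to R3: 23 units
  D to R3: 34 units
Total cost = 799.
The route B→R2 is not used.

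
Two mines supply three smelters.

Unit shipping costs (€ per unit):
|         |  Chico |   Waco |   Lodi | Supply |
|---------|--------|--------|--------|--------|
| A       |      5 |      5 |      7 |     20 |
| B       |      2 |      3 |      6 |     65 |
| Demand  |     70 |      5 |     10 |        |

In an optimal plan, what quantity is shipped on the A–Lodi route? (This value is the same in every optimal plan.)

10

Optimal shipments:
  A->Chico: 5 tons
  A->Waco: 5 tons
  A->Lodi: 10 tons
  B->Chico: 65 tons
Total cost = €250.
So A→Lodi carries 10 tons.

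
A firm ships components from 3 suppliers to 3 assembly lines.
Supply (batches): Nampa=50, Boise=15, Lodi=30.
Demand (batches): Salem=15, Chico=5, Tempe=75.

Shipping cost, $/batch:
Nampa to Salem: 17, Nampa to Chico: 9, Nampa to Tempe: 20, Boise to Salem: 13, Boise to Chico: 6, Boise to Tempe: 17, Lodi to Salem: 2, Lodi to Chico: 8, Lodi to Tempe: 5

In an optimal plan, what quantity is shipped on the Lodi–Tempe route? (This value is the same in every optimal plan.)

30

Solving gives:
  Nampa to Chico: 5 batches
  Nampa to Tempe: 45 batches
  Boise to Salem: 15 batches
  Lodi to Tempe: 30 batches
Total cost = $1290.
So Lodi→Tempe carries 30 batches.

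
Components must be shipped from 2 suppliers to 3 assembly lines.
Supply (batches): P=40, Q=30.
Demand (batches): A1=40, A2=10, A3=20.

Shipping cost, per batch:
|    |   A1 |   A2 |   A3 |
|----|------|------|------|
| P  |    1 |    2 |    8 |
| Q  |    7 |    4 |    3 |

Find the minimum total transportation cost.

A cheapest plan:
  P→A1: 40 × 1 = 40
  Q→A2: 10 × 4 = 40
  Q→A3: 20 × 3 = 60
Total = 40 + 40 + 60 = 140.

140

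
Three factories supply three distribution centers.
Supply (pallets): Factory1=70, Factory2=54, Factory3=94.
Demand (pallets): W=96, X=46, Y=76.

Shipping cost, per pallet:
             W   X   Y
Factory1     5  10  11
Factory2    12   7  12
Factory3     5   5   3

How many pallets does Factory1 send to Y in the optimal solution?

Optimal shipments:
  Factory1 to W: 70 × 5 = 350
  Factory2 to W: 8 × 12 = 96
  Factory2 to X: 46 × 7 = 322
  Factory3 to W: 18 × 5 = 90
  Factory3 to Y: 76 × 3 = 228
Total cost = 1086.
The route Factory1→Y is not used.

0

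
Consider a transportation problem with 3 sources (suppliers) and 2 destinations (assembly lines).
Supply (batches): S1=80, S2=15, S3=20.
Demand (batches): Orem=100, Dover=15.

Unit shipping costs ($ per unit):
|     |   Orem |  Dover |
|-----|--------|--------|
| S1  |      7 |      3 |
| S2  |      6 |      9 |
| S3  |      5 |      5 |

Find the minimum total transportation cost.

690

Optimal allocation:
  S1->Orem: 65 × $7 = $455
  S1->Dover: 15 × $3 = $45
  S2->Orem: 15 × $6 = $90
  S3->Orem: 20 × $5 = $100
Total = 455 + 45 + 90 + 100 = $690.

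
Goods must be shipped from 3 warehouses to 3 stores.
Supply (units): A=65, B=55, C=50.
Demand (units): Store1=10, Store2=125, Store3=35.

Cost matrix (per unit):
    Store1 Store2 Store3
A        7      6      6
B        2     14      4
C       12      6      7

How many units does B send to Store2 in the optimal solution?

10

Solving gives:
  A->Store2: 65 × 6 = 390
  B->Store1: 10 × 2 = 20
  B->Store2: 10 × 14 = 140
  B->Store3: 35 × 4 = 140
  C->Store2: 50 × 6 = 300
Total cost = 990.
So B→Store2 carries 10 units.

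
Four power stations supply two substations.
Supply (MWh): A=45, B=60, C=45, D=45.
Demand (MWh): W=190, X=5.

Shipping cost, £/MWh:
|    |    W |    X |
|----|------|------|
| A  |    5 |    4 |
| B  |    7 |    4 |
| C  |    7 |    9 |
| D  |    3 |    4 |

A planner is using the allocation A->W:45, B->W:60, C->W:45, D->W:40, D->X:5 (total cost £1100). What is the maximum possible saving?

20

Current plan cost = 45·5 + 60·7 + 45·7 + 40·3 + 5·4 = £1100.
Optimal plan:
  A–W: 45 × £5 = £225
  B–W: 55 × £7 = £385
  B–X: 5 × £4 = £20
  C–W: 45 × £7 = £315
  D–W: 45 × £3 = £135
Optimal cost = £1080.
Saving = 1100 − 1080 = £20.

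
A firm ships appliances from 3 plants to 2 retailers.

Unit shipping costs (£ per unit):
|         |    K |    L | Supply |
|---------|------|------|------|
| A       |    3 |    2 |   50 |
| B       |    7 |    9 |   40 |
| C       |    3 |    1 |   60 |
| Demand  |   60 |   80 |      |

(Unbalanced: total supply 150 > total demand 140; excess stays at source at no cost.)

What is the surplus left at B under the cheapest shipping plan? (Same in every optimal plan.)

An optimal plan:
  A->K: 30 × £3 = £90
  A->L: 20 × £2 = £40
  B->K: 30 × £7 = £210
  C->L: 60 × £1 = £60
Total cost = £400.
B ships 30 of its 40, leaving 10.

10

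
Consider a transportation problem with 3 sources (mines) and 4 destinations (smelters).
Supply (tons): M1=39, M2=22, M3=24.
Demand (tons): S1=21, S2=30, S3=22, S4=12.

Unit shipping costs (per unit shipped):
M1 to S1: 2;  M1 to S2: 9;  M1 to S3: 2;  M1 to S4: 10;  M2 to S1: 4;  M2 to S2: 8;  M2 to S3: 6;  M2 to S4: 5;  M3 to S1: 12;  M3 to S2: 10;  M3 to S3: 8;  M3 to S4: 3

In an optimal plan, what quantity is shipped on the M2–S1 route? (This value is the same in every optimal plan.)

The minimum-cost plan:
  M1–S1: 17 × 2 = 34
  M1–S3: 22 × 2 = 44
  M2–S1: 4 × 4 = 16
  M2–S2: 18 × 8 = 144
  M3–S2: 12 × 10 = 120
  M3–S4: 12 × 3 = 36
Total cost = 394.
So M2→S1 carries 4 tons.

4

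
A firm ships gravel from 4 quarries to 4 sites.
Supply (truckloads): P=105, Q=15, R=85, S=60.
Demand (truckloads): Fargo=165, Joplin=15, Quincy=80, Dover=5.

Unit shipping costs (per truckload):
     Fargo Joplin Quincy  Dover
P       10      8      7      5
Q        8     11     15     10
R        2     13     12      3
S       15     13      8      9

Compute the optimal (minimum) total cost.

Optimal allocation:
  P–Fargo: 65 × 10 = 650
  P–Joplin: 15 × 8 = 120
  P–Quincy: 20 × 7 = 140
  P–Dover: 5 × 5 = 25
  Q–Fargo: 15 × 8 = 120
  R–Fargo: 85 × 2 = 170
  S–Quincy: 60 × 8 = 480
Total = 650 + 120 + 140 + 25 + 120 + 170 + 480 = 1705.

1705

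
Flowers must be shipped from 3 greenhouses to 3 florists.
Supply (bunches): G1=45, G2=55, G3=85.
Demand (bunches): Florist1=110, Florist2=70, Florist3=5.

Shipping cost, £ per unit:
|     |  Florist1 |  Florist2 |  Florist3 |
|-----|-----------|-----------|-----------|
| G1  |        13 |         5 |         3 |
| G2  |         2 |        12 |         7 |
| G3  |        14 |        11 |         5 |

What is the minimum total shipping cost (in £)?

An optimal shipping plan:
  G1->Florist2: 45 × £5 = £225
  G2->Florist1: 55 × £2 = £110
  G3->Florist1: 55 × £14 = £770
  G3->Florist2: 25 × £11 = £275
  G3->Florist3: 5 × £5 = £25
Total = 225 + 110 + 770 + 275 + 25 = £1405.
(Supply check: G1 ships 45; G2 ships 55; G3 ships 85.)

1405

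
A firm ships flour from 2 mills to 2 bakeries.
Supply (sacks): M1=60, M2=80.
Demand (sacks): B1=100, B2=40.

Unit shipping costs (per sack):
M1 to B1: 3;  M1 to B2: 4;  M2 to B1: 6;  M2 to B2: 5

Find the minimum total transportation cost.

620

One minimum-cost allocation:
  M1 to B1: 60 × 3 = 180
  M2 to B1: 40 × 6 = 240
  M2 to B2: 40 × 5 = 200
Total = 180 + 240 + 200 = 620.
(Supply check: M1 ships 60; M2 ships 80.)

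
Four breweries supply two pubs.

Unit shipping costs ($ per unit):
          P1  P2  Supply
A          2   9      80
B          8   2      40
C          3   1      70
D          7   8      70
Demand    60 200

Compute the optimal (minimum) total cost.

1010

An optimal shipping plan:
  A→P1: 60 × $2 = $120
  A→P2: 20 × $9 = $180
  B→P2: 40 × $2 = $80
  C→P2: 70 × $1 = $70
  D→P2: 70 × $8 = $560
Total = 120 + 180 + 80 + 70 + 560 = $1010.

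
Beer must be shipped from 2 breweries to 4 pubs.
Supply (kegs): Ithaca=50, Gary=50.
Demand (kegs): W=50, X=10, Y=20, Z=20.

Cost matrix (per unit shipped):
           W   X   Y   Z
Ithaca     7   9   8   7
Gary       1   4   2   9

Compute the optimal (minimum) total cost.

A cheapest plan:
  Ithaca–X: 10 × 9 = 90
  Ithaca–Y: 20 × 8 = 160
  Ithaca–Z: 20 × 7 = 140
  Gary–W: 50 × 1 = 50
Total = 90 + 160 + 140 + 50 = 440.
(Supply check: Ithaca ships 50; Gary ships 50.)

440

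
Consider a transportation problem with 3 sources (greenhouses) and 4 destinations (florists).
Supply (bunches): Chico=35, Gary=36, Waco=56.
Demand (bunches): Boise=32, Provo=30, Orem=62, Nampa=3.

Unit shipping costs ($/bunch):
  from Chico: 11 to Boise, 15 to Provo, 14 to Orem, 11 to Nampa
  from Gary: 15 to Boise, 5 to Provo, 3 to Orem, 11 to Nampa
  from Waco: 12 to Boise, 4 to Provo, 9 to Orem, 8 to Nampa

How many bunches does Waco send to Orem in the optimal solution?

26

Solving gives:
  Chico–Boise: 32 × $11 = $352
  Chico–Nampa: 3 × $11 = $33
  Gary–Orem: 36 × $3 = $108
  Waco–Provo: 30 × $4 = $120
  Waco–Orem: 26 × $9 = $234
Total cost = $847.
So Waco→Orem carries 26 bunches.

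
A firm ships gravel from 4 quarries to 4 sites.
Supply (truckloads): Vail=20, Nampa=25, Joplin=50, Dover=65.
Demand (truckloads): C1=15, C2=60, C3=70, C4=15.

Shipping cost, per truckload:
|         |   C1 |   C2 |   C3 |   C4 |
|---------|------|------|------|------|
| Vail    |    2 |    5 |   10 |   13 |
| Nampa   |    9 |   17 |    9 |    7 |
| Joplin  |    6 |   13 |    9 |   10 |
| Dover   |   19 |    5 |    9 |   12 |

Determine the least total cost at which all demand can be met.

1065

One minimum-cost allocation:
  Vail to C1: 15 × 2 = 30
  Vail to C2: 5 × 5 = 25
  Nampa to C3: 10 × 9 = 90
  Nampa to C4: 15 × 7 = 105
  Joplin to C3: 50 × 9 = 450
  Dover to C2: 55 × 5 = 275
  Dover to C3: 10 × 9 = 90
Total = 30 + 25 + 90 + 105 + 450 + 275 + 90 = 1065.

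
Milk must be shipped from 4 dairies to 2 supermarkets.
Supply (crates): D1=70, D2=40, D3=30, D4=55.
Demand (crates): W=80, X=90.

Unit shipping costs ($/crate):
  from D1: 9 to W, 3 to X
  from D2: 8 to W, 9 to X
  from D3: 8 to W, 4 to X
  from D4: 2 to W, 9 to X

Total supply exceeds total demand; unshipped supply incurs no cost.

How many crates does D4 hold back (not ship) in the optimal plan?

0

Minimum-cost shipments:
  D1->X: 70 × $3 = $210
  D2->W: 15 × $8 = $120
  D3->W: 10 × $8 = $80
  D3->X: 20 × $4 = $80
  D4->W: 55 × $2 = $110
Total cost = $600.
D4 ships 55 of its 55, leaving 0.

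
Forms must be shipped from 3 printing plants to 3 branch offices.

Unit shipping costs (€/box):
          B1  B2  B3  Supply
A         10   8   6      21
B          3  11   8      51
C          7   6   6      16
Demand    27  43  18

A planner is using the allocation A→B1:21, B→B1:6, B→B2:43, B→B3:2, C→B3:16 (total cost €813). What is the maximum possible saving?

Current plan cost = 21·10 + 6·3 + 43·11 + 2·8 + 16·6 = €813.
Optimal plan:
  A->B2: 21 × €8 = €168
  B->B1: 27 × €3 = €81
  B->B2: 6 × €11 = €66
  B->B3: 18 × €8 = €144
  C->B2: 16 × €6 = €96
Optimal cost = €555.
Saving = 813 − 555 = €258.

258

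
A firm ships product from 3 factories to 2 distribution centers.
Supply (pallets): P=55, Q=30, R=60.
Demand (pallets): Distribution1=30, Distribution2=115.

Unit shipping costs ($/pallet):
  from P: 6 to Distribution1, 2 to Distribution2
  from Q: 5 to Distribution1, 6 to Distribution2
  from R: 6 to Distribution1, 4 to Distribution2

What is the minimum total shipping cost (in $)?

500

One minimum-cost allocation:
  P to Distribution2: 55 pallets
  Q to Distribution1: 30 pallets
  R to Distribution2: 60 pallets
Total cost = $500.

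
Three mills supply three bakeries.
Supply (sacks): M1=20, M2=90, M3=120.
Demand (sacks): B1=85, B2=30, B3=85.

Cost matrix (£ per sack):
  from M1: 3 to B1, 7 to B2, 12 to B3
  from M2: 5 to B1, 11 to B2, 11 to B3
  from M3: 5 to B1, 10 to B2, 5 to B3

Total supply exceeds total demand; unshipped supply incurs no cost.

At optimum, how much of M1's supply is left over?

An optimal plan:
  M1->B2: 20 sacks
  M2->B1: 85 sacks
  M3->B2: 10 sacks
  M3->B3: 85 sacks
Total cost = £1090.
M1 ships 20 of its 20, leaving 0.

0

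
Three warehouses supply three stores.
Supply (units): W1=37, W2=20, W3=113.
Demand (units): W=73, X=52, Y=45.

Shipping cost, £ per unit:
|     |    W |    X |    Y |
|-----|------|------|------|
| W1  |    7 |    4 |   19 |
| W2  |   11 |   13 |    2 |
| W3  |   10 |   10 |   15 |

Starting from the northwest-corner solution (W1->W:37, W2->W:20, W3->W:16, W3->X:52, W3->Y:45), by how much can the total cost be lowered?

Current plan cost = 37·7 + 20·11 + 16·10 + 52·10 + 45·15 = £1834.
Optimal plan:
  W1 to X: 37 units
  W2 to Y: 20 units
  W3 to W: 73 units
  W3 to X: 15 units
  W3 to Y: 25 units
Optimal cost = £1443.
Saving = 1834 − 1443 = £391.

391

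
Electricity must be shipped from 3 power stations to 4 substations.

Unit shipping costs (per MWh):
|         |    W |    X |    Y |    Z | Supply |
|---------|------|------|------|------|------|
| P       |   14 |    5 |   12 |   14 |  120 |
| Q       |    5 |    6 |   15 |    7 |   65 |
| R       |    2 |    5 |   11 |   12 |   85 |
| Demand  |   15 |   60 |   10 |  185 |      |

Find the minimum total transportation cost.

2445

Optimal allocation:
  P–X: 60 MWh
  P–Y: 10 MWh
  P–Z: 50 MWh
  Q–Z: 65 MWh
  R–W: 15 MWh
  R–Z: 70 MWh
Total cost = 2445.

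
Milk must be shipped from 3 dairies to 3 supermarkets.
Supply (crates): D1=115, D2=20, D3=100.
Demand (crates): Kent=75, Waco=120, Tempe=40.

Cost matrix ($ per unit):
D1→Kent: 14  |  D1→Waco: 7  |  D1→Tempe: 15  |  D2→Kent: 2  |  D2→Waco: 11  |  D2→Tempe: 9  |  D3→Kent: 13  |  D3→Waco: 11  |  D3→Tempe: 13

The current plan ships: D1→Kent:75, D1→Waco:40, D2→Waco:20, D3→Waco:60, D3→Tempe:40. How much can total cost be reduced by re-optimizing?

595

Current plan cost = 75·14 + 40·7 + 20·11 + 60·11 + 40·13 = $2730.
Optimal plan:
  D1→Waco: 115 × $7 = $805
  D2→Kent: 20 × $2 = $40
  D3→Kent: 55 × $13 = $715
  D3→Waco: 5 × $11 = $55
  D3→Tempe: 40 × $13 = $520
Optimal cost = $2135.
Saving = 2730 − 2135 = $595.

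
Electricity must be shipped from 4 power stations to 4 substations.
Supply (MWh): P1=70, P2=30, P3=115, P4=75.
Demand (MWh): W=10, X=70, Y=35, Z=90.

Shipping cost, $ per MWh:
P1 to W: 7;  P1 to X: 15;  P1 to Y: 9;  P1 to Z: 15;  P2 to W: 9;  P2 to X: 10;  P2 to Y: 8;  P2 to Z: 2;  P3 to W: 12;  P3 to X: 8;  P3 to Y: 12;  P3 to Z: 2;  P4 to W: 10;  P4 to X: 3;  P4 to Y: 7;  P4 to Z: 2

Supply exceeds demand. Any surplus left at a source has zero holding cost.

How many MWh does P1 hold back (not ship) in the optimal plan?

An optimal plan:
  P1->W: 10 × $7 = $70
  P2->Y: 30 × $8 = $240
  P3->Z: 90 × $2 = $180
  P4->X: 70 × $3 = $210
  P4->Y: 5 × $7 = $35
Total cost = $735.
P1 ships 10 of its 70, leaving 60.

60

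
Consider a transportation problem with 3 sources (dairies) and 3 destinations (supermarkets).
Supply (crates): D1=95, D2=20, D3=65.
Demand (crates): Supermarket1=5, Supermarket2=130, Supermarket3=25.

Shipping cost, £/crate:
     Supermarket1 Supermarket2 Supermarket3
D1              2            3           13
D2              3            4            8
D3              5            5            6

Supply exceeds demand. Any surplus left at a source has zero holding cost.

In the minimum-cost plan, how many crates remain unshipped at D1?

0

An optimal plan:
  D1 to Supermarket2: 95 crates
  D2 to Supermarket1: 5 crates
  D2 to Supermarket2: 15 crates
  D3 to Supermarket2: 20 crates
  D3 to Supermarket3: 25 crates
Total cost = £610.
D1 ships 95 of its 95, leaving 0.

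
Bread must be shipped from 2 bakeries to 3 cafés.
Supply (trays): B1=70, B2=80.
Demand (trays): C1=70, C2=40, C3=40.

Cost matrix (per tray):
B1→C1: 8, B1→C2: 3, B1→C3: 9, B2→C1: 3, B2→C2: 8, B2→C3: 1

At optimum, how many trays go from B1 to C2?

The minimum-cost plan:
  B1→C1: 30 × 8 = 240
  B1→C2: 40 × 3 = 120
  B2→C1: 40 × 3 = 120
  B2→C3: 40 × 1 = 40
Total cost = 520.
So B1→C2 carries 40 trays.

40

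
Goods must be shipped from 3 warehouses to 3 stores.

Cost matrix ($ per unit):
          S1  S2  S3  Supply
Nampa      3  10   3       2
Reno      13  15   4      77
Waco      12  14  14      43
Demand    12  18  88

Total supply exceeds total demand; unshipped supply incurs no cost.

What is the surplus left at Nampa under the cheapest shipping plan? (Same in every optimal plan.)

0

Minimum-cost shipments:
  Nampa->S3: 2 × $3 = $6
  Reno->S3: 77 × $4 = $308
  Waco->S1: 12 × $12 = $144
  Waco->S2: 18 × $14 = $252
  Waco->S3: 9 × $14 = $126
Total cost = $836.
Nampa ships 2 of its 2, leaving 0.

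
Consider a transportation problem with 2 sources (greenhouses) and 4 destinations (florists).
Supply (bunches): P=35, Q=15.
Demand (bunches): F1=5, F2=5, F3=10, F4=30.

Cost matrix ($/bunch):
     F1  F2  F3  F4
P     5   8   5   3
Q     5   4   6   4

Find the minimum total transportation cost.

Optimal allocation:
  P->F3: 10 × $5 = $50
  P->F4: 25 × $3 = $75
  Q->F1: 5 × $5 = $25
  Q->F2: 5 × $4 = $20
  Q->F4: 5 × $4 = $20
Total = 50 + 75 + 25 + 20 + 20 = $190.

190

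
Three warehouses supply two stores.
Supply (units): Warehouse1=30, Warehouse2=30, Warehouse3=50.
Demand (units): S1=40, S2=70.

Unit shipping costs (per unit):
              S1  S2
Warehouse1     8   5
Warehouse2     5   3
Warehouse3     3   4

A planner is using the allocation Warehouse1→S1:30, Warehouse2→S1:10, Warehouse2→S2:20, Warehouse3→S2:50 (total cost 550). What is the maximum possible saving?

Current plan cost = 30·8 + 10·5 + 20·3 + 50·4 = 550.
Optimal plan:
  Warehouse1–S2: 30 units
  Warehouse2–S2: 30 units
  Warehouse3–S1: 40 units
  Warehouse3–S2: 10 units
Optimal cost = 400.
Saving = 550 − 400 = 150.

150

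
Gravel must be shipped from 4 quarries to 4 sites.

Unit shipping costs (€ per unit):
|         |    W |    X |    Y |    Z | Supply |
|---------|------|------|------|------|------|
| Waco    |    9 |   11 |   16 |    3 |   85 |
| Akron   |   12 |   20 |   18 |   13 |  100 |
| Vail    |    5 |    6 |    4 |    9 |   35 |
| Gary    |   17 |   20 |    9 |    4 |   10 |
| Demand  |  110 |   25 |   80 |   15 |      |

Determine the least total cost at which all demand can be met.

One minimum-cost allocation:
  Waco->W: 45 × €9 = €405
  Waco->X: 25 × €11 = €275
  Waco->Z: 15 × €3 = €45
  Akron->W: 65 × €12 = €780
  Akron->Y: 35 × €18 = €630
  Vail->Y: 35 × €4 = €140
  Gary->Y: 10 × €9 = €90
Total = 405 + 275 + 45 + 780 + 630 + 140 + 90 = €2365.

2365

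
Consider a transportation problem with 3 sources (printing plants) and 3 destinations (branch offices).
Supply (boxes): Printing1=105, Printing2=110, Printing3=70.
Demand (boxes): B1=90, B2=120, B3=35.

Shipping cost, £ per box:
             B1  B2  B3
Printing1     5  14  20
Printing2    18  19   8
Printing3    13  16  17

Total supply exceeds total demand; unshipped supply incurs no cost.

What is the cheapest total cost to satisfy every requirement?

2725

One minimum-cost allocation:
  Printing1->B1: 90 × £5 = £450
  Printing1->B2: 15 × £14 = £210
  Printing2->B2: 35 × £19 = £665
  Printing2->B3: 35 × £8 = £280
  Printing3->B2: 70 × £16 = £1120
Total = 450 + 210 + 665 + 280 + 1120 = £2725.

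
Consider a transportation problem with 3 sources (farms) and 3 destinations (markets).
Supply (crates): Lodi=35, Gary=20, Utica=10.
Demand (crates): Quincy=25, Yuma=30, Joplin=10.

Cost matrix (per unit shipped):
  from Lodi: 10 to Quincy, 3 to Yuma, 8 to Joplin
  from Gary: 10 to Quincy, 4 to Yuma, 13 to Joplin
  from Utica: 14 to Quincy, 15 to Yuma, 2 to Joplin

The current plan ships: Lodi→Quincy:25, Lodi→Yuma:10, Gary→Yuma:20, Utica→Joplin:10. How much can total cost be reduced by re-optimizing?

Current plan cost = 25·10 + 10·3 + 20·4 + 10·2 = 380.
Optimal plan:
  Lodi→Quincy: 5 × 10 = 50
  Lodi→Yuma: 30 × 3 = 90
  Gary→Quincy: 20 × 10 = 200
  Utica→Joplin: 10 × 2 = 20
Optimal cost = 360.
Saving = 380 − 360 = 20.

20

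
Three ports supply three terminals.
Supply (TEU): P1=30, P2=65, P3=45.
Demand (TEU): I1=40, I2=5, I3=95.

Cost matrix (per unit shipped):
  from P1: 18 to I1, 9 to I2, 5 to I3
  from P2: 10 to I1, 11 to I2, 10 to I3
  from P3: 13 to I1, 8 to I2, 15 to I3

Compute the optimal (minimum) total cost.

A cheapest plan:
  P1 to I3: 30 × 5 = 150
  P2 to I3: 65 × 10 = 650
  P3 to I1: 40 × 13 = 520
  P3 to I2: 5 × 8 = 40
Total = 150 + 650 + 520 + 40 = 1360.

1360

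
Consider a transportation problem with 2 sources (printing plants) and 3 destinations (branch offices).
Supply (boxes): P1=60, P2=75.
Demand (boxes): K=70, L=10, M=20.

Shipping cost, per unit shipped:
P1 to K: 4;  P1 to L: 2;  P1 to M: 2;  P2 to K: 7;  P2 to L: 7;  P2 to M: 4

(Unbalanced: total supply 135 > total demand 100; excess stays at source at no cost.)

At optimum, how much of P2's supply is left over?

Minimum-cost shipments:
  P1 to K: 50 × 4 = 200
  P1 to L: 10 × 2 = 20
  P2 to K: 20 × 7 = 140
  P2 to M: 20 × 4 = 80
Total cost = 440.
P2 ships 40 of its 75, leaving 35.

35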